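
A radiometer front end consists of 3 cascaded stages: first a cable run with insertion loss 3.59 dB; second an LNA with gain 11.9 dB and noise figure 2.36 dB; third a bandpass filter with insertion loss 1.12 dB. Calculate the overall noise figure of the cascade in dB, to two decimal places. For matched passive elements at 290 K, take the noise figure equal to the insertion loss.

Convert to linear (a loss of L dB is a gain of −L dB): F_i = 10^(NF_i/10), G_i = 10^(G_i,dB/10)
  Stage 1: F_1 = 10^(3.59/10) = 2.286, G_1 = 10^(−3.59/10) = 0.4375
  Stage 2: F_2 = 10^(2.36/10) = 1.722, G_2 = 10^(11.9/10) = 15.49
  Stage 3: F_3 = 10^(1.12/10) = 1.294, G_3 = 10^(−1.12/10) = 0.7727
Friis cascade:
  F = 2.286 + (1.722 − 1)/0.4375 + (1.294 − 1)/6.776 = 3.979
NF = 10 log₁₀(3.979) = 6.00 dB

6.00 dB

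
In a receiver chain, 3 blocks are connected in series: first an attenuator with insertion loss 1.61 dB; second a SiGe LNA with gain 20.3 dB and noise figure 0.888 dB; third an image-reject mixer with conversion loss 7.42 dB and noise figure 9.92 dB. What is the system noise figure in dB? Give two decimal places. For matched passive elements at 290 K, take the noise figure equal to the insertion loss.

Convert to linear (a loss of L dB is a gain of −L dB): F_i = 10^(NF_i/10), G_i = 10^(G_i,dB/10)
  Stage 1: F_1 = 10^(1.61/10) = 1.449, G_1 = 10^(−1.61/10) = 0.6902
  Stage 2: F_2 = 10^(0.888/10) = 1.227, G_2 = 10^(20.3/10) = 107.2
  Stage 3: F_3 = 10^(9.92/10) = 9.817, G_3 = 10^(−7.42/10) = 0.1811
Friis cascade:
  F = 1.449 + (1.227 − 1)/0.6902 + (9.817 − 1)/73.96 = 1.897
NF = 10 log₁₀(1.897) = 2.78 dB

2.78 dB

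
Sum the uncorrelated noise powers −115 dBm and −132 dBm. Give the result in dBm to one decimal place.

−114.9 dBm

Convert to linear, add, convert back:
P₁ = 3.16×10⁻¹⁵ W, P₂ = 6.31×10⁻¹⁷ W
P_tot = 3.23×10⁻¹⁵ W → 10 log₁₀(P_tot / 10⁻³) = −114.9 dBm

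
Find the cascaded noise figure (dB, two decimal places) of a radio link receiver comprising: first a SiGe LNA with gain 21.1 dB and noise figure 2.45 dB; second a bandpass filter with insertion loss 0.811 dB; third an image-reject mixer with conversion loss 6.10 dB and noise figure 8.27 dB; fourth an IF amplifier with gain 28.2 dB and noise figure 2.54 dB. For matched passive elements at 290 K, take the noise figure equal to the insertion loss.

2.66 dB

Convert to linear (a loss of L dB is a gain of −L dB): F_i = 10^(NF_i/10), G_i = 10^(G_i,dB/10)
  Stage 1: F_1 = 10^(2.45/10) = 1.758, G_1 = 10^(21.1/10) = 128.8
  Stage 2: F_2 = 10^(0.811/10) = 1.205, G_2 = 10^(−0.811/10) = 0.8297
  Stage 3: F_3 = 10^(8.27/10) = 6.714, G_3 = 10^(−6.10/10) = 0.2455
  Stage 4: F_4 = 10^(2.54/10) = 1.795, G_4 = 10^(28.2/10) = 660.7
Friis cascade:
  F = 1.758 + (1.205 − 1)/128.8 + (6.714 − 1)/106.9 + (1.795 − 1)/26.24 = 1.843
NF = 10 log₁₀(1.843) = 2.66 dB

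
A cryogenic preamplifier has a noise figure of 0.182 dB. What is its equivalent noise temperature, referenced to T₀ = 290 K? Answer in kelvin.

F = 10^(0.182/10) = 1.0428
T_e = (F − 1)·T₀ = (1.0428 − 1) × 290 = 12.4 K

12.4 K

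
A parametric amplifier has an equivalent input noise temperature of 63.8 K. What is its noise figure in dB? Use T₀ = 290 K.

0.864 dB

F = 1 + T_e/T₀ = 1 + 63.8/290 = 1.22
NF = 10 log₁₀(1.22) = 0.864 dB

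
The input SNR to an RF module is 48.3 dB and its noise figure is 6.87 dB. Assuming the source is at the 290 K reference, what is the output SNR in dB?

By definition F = SNR_in/SNR_out, so in dB: SNR_out = SNR_in − NF
SNR_out = 48.3 − 6.87 = 41.43 dB

41.43 dB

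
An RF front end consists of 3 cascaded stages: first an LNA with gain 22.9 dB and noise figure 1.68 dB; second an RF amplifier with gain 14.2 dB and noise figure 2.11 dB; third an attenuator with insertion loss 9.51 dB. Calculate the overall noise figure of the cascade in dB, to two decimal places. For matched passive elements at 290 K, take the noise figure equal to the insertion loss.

Convert to linear (a loss of L dB is a gain of −L dB): F_i = 10^(NF_i/10), G_i = 10^(G_i,dB/10)
  Stage 1: F_1 = 10^(1.68/10) = 1.472, G_1 = 10^(22.9/10) = 195.0
  Stage 2: F_2 = 10^(2.11/10) = 1.626, G_2 = 10^(14.2/10) = 26.30
  Stage 3: F_3 = 10^(9.51/10) = 8.933, G_3 = 10^(−9.51/10) = 0.1119
Friis cascade:
  F = 1.472 + (1.626 − 1)/195.0 + (8.933 − 1)/5129 = 1.477
NF = 10 log₁₀(1.477) = 1.69 dB

1.69 dB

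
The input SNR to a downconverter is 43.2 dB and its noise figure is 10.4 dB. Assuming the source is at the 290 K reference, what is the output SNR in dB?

32.8 dB

By definition F = SNR_in/SNR_out, so in dB: SNR_out = SNR_in − NF
SNR_out = 43.2 − 10.4 = 32.8 dB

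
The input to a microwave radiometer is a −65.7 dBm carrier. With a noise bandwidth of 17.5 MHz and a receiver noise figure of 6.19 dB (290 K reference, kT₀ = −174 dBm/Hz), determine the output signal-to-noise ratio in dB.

Noise floor: N = −174 + 10 log₁₀(B) + NF
10 log₁₀(1.75×10⁷) = 72.43 dB
N = −174 + 72.43 + 6.19 = −95.38 dBm
SNR = P_sig − N = −65.7 − (−95.38) = 29.68 dB → 29.7 dB

29.7 dB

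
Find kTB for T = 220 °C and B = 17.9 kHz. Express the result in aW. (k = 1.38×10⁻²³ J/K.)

122 aW

T = 220 °C + 273.15 = 493.15 K
P_n = kTB = 1.38×10⁻²³ × 493.15 × 1.79×10⁴ = 1.22×10⁻¹⁶ W = 122 aW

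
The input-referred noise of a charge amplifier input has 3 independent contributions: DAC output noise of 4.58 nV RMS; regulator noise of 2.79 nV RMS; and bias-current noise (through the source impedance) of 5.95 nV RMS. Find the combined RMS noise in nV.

8.01 nV

Uncorrelated sources add in power (mean-square): V_tot = √(ΣV_i²)
V_tot = √[(4.58×10⁻⁹)² + (2.79×10⁻⁹)² + (5.95×10⁻⁹)²] = 8.01×10⁻⁹ V = 8.01 nV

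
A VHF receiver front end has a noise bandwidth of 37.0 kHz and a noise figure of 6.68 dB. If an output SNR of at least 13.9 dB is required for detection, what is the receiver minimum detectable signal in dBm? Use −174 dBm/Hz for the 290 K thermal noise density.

−107.7 dBm

Sensitivity = −174 + 10 log₁₀(B) + NF + SNR_min
= −174 + 45.68 + 6.68 + 13.9
= −107.74 dBm → −107.7 dBm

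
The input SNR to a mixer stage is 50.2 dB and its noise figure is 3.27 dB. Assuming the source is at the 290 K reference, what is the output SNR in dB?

46.93 dB

By definition F = SNR_in/SNR_out, so in dB: SNR_out = SNR_in − NF
SNR_out = 50.2 − 3.27 = 46.93 dB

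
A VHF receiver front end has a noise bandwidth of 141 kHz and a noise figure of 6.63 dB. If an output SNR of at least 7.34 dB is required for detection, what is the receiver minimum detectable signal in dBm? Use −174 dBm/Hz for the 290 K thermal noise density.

Sensitivity = −174 + 10 log₁₀(B) + NF + SNR_min
= −174 + 51.49 + 6.63 + 7.34
= −108.54 dBm → −108.5 dBm

−108.5 dBm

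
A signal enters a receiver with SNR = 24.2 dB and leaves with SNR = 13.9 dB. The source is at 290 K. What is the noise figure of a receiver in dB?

NF (dB) = SNR_in(dB) − SNR_out(dB) when the source is at T₀
NF = 24.2 − 13.9 = 10.3 dB

10.3 dB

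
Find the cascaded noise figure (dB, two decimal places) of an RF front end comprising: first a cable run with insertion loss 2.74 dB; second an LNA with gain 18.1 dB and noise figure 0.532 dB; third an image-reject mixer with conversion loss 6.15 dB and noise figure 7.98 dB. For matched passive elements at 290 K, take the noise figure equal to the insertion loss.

3.58 dB

Convert to linear (a loss of L dB is a gain of −L dB): F_i = 10^(NF_i/10), G_i = 10^(G_i,dB/10)
  Stage 1: F_1 = 10^(2.74/10) = 1.879, G_1 = 10^(−2.74/10) = 0.5321
  Stage 2: F_2 = 10^(0.532/10) = 1.130, G_2 = 10^(18.1/10) = 64.57
  Stage 3: F_3 = 10^(7.98/10) = 6.281, G_3 = 10^(−6.15/10) = 0.2427
Friis cascade:
  F = 1.879 + (1.130 − 1)/0.5321 + (6.281 − 1)/34.36 = 2.278
NF = 10 log₁₀(2.278) = 3.58 dB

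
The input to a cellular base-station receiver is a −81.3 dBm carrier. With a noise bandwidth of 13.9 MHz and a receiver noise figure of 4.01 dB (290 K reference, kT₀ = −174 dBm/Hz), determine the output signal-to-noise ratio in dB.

17.3 dB

Noise floor: N = −174 + 10 log₁₀(B) + NF
10 log₁₀(1.39×10⁷) = 71.43 dB
N = −174 + 71.43 + 4.01 = −98.56 dBm
SNR = P_sig − N = −81.3 − (−98.56) = 17.26 dB → 17.3 dB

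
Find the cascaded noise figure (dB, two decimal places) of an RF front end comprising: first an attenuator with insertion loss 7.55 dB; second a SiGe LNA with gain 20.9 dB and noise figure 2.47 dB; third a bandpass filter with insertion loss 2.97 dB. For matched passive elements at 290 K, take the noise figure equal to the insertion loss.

Convert to linear (a loss of L dB is a gain of −L dB): F_i = 10^(NF_i/10), G_i = 10^(G_i,dB/10)
  Stage 1: F_1 = 10^(7.55/10) = 5.689, G_1 = 10^(−7.55/10) = 0.1758
  Stage 2: F_2 = 10^(2.47/10) = 1.766, G_2 = 10^(20.9/10) = 123.0
  Stage 3: F_3 = 10^(2.97/10) = 1.982, G_3 = 10^(−2.97/10) = 0.5047
Friis cascade:
  F = 5.689 + (1.766 − 1)/0.1758 + (1.982 − 1)/21.63 = 10.09
NF = 10 log₁₀(10.09) = 10.04 dB

10.04 dB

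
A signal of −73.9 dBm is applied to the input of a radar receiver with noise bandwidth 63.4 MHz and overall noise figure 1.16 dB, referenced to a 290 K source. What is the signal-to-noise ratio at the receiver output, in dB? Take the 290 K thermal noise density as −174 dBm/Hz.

Noise floor: N = −174 + 10 log₁₀(B) + NF
10 log₁₀(6.34×10⁷) = 78.02 dB
N = −174 + 78.02 + 1.16 = −94.82 dBm
SNR = P_sig − N = −73.9 − (−94.82) = 20.92 dB → 20.9 dB

20.9 dB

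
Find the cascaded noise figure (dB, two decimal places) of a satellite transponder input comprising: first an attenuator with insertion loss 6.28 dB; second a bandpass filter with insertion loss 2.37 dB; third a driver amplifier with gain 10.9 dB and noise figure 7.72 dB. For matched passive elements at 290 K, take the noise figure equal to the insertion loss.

16.37 dB

Convert to linear (a loss of L dB is a gain of −L dB): F_i = 10^(NF_i/10), G_i = 10^(G_i,dB/10)
  Stage 1: F_1 = 10^(6.28/10) = 4.246, G_1 = 10^(−6.28/10) = 0.2355
  Stage 2: F_2 = 10^(2.37/10) = 1.726, G_2 = 10^(−2.37/10) = 0.5794
  Stage 3: F_3 = 10^(7.72/10) = 5.916, G_3 = 10^(10.9/10) = 12.30
Friis cascade:
  F = 4.246 + (1.726 − 1)/0.2355 + (5.916 − 1)/0.1365 = 43.35
NF = 10 log₁₀(43.35) = 16.37 dB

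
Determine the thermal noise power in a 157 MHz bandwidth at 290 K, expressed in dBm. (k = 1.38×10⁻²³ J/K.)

−92.0 dBm

P_n = kTB = 1.38×10⁻²³ × 290 × 1.57×10⁸ = 6.28×10⁻¹³ W
In dBm: 10 log₁₀(6.28×10⁻¹³ / 10⁻³) = −92.0 dBm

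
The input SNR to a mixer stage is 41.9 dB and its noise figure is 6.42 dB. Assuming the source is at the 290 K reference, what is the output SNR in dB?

35.48 dB

By definition F = SNR_in/SNR_out, so in dB: SNR_out = SNR_in − NF
SNR_out = 41.9 − 6.42 = 35.48 dB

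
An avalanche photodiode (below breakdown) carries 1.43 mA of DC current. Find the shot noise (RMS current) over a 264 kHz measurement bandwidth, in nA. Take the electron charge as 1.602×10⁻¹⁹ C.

I_n = √(2qI·B)
2qI·B = 2 × 1.602×10⁻¹⁹ × 1.43×10⁻³ × 2.64×10⁵ = 1.21×10⁻¹⁶ A²
I_n = √(1.21×10⁻¹⁶) = 1.10×10⁻⁸ A = 11.0 nA

11.0 nA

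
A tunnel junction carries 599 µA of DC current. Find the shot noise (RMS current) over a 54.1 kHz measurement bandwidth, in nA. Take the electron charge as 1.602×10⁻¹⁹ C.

I_n = √(2qI·B)
2qI·B = 2 × 1.602×10⁻¹⁹ × 5.99×10⁻⁴ × 5.41×10⁴ = 1.04×10⁻¹⁷ A²
I_n = √(1.04×10⁻¹⁷) = 3.22×10⁻⁹ A = 3.22 nA

3.22 nA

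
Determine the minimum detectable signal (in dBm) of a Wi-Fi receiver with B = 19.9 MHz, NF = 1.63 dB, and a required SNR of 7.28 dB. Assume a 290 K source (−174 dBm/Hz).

−92.1 dBm

Sensitivity = −174 + 10 log₁₀(B) + NF + SNR_min
= −174 + 72.99 + 1.63 + 7.28
= −92.10 dBm → −92.1 dBm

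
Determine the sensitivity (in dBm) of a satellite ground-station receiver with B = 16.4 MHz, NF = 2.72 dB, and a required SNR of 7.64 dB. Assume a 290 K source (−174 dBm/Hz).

−91.5 dBm

Sensitivity = −174 + 10 log₁₀(B) + NF + SNR_min
= −174 + 72.15 + 2.72 + 7.64
= −91.49 dBm → −91.5 dBm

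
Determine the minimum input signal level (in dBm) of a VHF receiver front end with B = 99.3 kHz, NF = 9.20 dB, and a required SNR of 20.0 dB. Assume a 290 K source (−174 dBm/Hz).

Sensitivity = −174 + 10 log₁₀(B) + NF + SNR_min
= −174 + 49.97 + 9.20 + 20.0
= −94.83 dBm → −94.8 dBm

−94.8 dBm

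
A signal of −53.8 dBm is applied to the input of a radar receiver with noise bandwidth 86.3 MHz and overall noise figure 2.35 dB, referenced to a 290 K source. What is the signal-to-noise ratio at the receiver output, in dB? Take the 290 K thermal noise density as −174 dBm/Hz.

38.5 dB

Noise floor: N = −174 + 10 log₁₀(B) + NF
10 log₁₀(8.63×10⁷) = 79.36 dB
N = −174 + 79.36 + 2.35 = −92.29 dBm
SNR = P_sig − N = −53.8 − (−92.29) = 38.49 dB → 38.5 dB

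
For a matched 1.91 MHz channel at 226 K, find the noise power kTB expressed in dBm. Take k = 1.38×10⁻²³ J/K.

P_n = kTB = 1.38×10⁻²³ × 226 × 1.91×10⁶ = 5.96×10⁻¹⁵ W
In dBm: 10 log₁₀(5.96×10⁻¹⁵ / 10⁻³) = −112.2 dBm

−112.2 dBm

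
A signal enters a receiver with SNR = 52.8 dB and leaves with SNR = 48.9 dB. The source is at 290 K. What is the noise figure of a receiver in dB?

3.9 dB

NF (dB) = SNR_in(dB) − SNR_out(dB) when the source is at T₀
NF = 52.8 − 48.9 = 3.9 dB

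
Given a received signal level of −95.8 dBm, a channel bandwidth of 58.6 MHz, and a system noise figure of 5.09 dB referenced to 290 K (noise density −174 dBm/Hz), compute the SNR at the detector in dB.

Noise floor: N = −174 + 10 log₁₀(B) + NF
10 log₁₀(5.86×10⁷) = 77.68 dB
N = −174 + 77.68 + 5.09 = −91.23 dBm
SNR = P_sig − N = −95.8 − (−91.23) = −4.57 dB → −4.6 dB

−4.6 dB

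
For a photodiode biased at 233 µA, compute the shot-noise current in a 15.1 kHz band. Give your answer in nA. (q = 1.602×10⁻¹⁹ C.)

I_n = √(2qI·B)
2qI·B = 2 × 1.602×10⁻¹⁹ × 2.33×10⁻⁴ × 1.51×10⁴ = 1.13×10⁻¹⁸ A²
I_n = √(1.13×10⁻¹⁸) = 1.06×10⁻⁹ A = 1.06 nA

1.06 nA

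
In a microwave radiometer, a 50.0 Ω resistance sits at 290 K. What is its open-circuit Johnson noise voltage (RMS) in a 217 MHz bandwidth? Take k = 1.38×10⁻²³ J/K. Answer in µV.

V_n = √(4kTRB)
4kTRB = 4 × 1.38×10⁻²³ × 290 × 5.00×10¹ × 2.17×10⁸ = 1.74×10⁻¹⁰ V²
V_n = √(1.74×10⁻¹⁰) = 1.32×10⁻⁵ V = 13.2 µV

13.2 µV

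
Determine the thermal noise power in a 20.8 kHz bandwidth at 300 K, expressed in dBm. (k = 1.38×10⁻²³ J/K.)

P_n = kTB = 1.38×10⁻²³ × 300 × 2.08×10⁴ = 8.61×10⁻¹⁷ W
In dBm: 10 log₁₀(8.61×10⁻¹⁷ / 10⁻³) = −130.6 dBm

−130.6 dBm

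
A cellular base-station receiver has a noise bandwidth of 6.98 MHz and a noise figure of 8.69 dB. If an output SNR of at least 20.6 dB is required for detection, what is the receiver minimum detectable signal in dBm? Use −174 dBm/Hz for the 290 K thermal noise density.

−76.3 dBm

Sensitivity = −174 + 10 log₁₀(B) + NF + SNR_min
= −174 + 68.44 + 8.69 + 20.6
= −76.27 dBm → −76.3 dBm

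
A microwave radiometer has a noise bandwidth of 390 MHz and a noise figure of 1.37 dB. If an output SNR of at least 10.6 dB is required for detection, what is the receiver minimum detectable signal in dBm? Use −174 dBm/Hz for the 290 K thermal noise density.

−76.1 dBm

Sensitivity = −174 + 10 log₁₀(B) + NF + SNR_min
= −174 + 85.91 + 1.37 + 10.6
= −76.12 dBm → −76.1 dBm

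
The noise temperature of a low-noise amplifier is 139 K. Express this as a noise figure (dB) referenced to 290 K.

F = 1 + T_e/T₀ = 1 + 139/290 = 1.47931
NF = 10 log₁₀(1.47931) = 1.70 dB

1.70 dB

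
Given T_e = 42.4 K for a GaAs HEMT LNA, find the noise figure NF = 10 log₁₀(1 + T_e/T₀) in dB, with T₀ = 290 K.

0.593 dB

F = 1 + T_e/T₀ = 1 + 42.4/290 = 1.14621
NF = 10 log₁₀(1.14621) = 0.593 dB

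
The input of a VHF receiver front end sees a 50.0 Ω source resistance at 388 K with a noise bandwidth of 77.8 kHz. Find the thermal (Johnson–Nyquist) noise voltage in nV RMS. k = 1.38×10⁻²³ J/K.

289 nV

V_n = √(4kTRB)
4kTRB = 4 × 1.38×10⁻²³ × 388 × 5.00×10¹ × 7.78×10⁴ = 8.33×10⁻¹⁴ V²
V_n = √(8.33×10⁻¹⁴) = 2.89×10⁻⁷ V = 289 nV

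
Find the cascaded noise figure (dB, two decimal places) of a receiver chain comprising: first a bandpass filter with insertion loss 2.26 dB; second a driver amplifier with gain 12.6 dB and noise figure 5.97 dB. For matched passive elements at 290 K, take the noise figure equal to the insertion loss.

Convert to linear (a loss of L dB is a gain of −L dB): F_i = 10^(NF_i/10), G_i = 10^(G_i,dB/10)
  Stage 1: F_1 = 10^(2.26/10) = 1.683, G_1 = 10^(−2.26/10) = 0.5943
  Stage 2: F_2 = 10^(5.97/10) = 3.954, G_2 = 10^(12.6/10) = 18.20
Friis cascade:
  F = 1.683 + (3.954 − 1)/0.5943 = 6.653
NF = 10 log₁₀(6.653) = 8.23 dB

8.23 dB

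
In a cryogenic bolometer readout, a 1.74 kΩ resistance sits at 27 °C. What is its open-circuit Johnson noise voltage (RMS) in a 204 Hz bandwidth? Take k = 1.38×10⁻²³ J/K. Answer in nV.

76.7 nV

T = 27 °C + 273.15 = 300.15 K
V_n = √(4kTRB)
4kTRB = 4 × 1.38×10⁻²³ × 300.15 × 1.74×10³ × 2.04×10² = 5.88×10⁻¹⁵ V²
V_n = √(5.88×10⁻¹⁵) = 7.67×10⁻⁸ V = 76.7 nV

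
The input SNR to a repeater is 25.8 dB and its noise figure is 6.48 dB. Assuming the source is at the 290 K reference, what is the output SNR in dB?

19.32 dB

By definition F = SNR_in/SNR_out, so in dB: SNR_out = SNR_in − NF
SNR_out = 25.8 − 6.48 = 19.32 dB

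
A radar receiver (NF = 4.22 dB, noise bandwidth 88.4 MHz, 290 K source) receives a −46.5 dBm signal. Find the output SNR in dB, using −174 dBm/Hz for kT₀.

Noise floor: N = −174 + 10 log₁₀(B) + NF
10 log₁₀(8.84×10⁷) = 79.46 dB
N = −174 + 79.46 + 4.22 = −90.32 dBm
SNR = P_sig − N = −46.5 − (−90.32) = 43.82 dB → 43.8 dB

43.8 dB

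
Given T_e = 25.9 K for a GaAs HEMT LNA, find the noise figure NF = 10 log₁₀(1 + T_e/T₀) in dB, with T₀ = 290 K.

F = 1 + T_e/T₀ = 1 + 25.9/290 = 1.08931
NF = 10 log₁₀(1.08931) = 0.372 dB

0.372 dB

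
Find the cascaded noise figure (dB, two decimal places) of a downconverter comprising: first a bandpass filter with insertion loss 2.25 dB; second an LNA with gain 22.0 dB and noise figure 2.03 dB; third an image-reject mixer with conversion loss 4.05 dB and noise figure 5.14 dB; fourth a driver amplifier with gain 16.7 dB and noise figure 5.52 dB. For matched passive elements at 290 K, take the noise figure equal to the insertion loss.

Convert to linear (a loss of L dB is a gain of −L dB): F_i = 10^(NF_i/10), G_i = 10^(G_i,dB/10)
  Stage 1: F_1 = 10^(2.25/10) = 1.679, G_1 = 10^(−2.25/10) = 0.5957
  Stage 2: F_2 = 10^(2.03/10) = 1.596, G_2 = 10^(22.0/10) = 158.5
  Stage 3: F_3 = 10^(5.14/10) = 3.266, G_3 = 10^(−4.05/10) = 0.3936
  Stage 4: F_4 = 10^(5.52/10) = 3.565, G_4 = 10^(16.7/10) = 46.77
Friis cascade:
  F = 1.679 + (1.596 − 1)/0.5957 + (3.266 − 1)/94.41 + (3.565 − 1)/37.15 = 2.772
NF = 10 log₁₀(2.772) = 4.43 dB

4.43 dB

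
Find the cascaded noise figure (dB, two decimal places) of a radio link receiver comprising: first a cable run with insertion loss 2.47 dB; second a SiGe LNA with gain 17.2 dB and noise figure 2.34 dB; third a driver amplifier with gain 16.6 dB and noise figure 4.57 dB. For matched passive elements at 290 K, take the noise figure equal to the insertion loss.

Convert to linear (a loss of L dB is a gain of −L dB): F_i = 10^(NF_i/10), G_i = 10^(G_i,dB/10)
  Stage 1: F_1 = 10^(2.47/10) = 1.766, G_1 = 10^(−2.47/10) = 0.5662
  Stage 2: F_2 = 10^(2.34/10) = 1.714, G_2 = 10^(17.2/10) = 52.48
  Stage 3: F_3 = 10^(4.57/10) = 2.864, G_3 = 10^(16.6/10) = 45.71
Friis cascade:
  F = 1.766 + (1.714 − 1)/0.5662 + (2.864 − 1)/29.72 = 3.090
NF = 10 log₁₀(3.090) = 4.90 dB

4.90 dB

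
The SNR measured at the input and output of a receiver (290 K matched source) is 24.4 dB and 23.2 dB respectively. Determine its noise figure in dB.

NF (dB) = SNR_in(dB) − SNR_out(dB) when the source is at T₀
NF = 24.4 − 23.2 = 1.2 dB

1.2 dB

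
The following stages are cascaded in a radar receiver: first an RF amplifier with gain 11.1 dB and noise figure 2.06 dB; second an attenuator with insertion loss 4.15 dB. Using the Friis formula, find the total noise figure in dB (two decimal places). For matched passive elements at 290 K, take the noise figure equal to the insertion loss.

Convert to linear (a loss of L dB is a gain of −L dB): F_i = 10^(NF_i/10), G_i = 10^(G_i,dB/10)
  Stage 1: F_1 = 10^(2.06/10) = 1.607, G_1 = 10^(11.1/10) = 12.88
  Stage 2: F_2 = 10^(4.15/10) = 2.600, G_2 = 10^(−4.15/10) = 0.3846
Friis cascade:
  F = 1.607 + (2.600 − 1)/12.88 = 1.731
NF = 10 log₁₀(1.731) = 2.38 dB

2.38 dB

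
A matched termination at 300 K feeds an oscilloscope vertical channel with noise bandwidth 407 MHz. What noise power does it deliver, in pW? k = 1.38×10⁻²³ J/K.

P_n = kTB = 1.38×10⁻²³ × 300 × 4.07×10⁸ = 1.68×10⁻¹² W = 1.68 pW

1.68 pW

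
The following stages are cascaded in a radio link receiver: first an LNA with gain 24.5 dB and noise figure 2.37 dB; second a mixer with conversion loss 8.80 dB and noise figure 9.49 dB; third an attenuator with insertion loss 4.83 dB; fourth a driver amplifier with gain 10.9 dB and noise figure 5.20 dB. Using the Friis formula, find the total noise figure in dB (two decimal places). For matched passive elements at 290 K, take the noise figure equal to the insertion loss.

3.01 dB

Convert to linear (a loss of L dB is a gain of −L dB): F_i = 10^(NF_i/10), G_i = 10^(G_i,dB/10)
  Stage 1: F_1 = 10^(2.37/10) = 1.726, G_1 = 10^(24.5/10) = 281.8
  Stage 2: F_2 = 10^(9.49/10) = 8.892, G_2 = 10^(−8.80/10) = 0.1318
  Stage 3: F_3 = 10^(4.83/10) = 3.041, G_3 = 10^(−4.83/10) = 0.3289
  Stage 4: F_4 = 10^(5.20/10) = 3.311, G_4 = 10^(10.9/10) = 12.30
Friis cascade:
  F = 1.726 + (8.892 − 1)/281.8 + (3.041 − 1)/37.15 + (3.311 − 1)/12.22 = 1.998
NF = 10 log₁₀(1.998) = 3.01 dB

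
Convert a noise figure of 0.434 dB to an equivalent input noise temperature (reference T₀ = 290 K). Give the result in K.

30.5 K

F = 10^(0.434/10) = 1.1051
T_e = (F − 1)·T₀ = (1.1051 − 1) × 290 = 30.5 K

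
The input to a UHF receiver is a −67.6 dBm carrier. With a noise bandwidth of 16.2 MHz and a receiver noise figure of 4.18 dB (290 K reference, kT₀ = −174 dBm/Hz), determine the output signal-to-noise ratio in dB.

Noise floor: N = −174 + 10 log₁₀(B) + NF
10 log₁₀(1.62×10⁷) = 72.1 dB
N = −174 + 72.1 + 4.18 = −97.72 dBm
SNR = P_sig − N = −67.6 − (−97.72) = 30.12 dB → 30.1 dB

30.1 dB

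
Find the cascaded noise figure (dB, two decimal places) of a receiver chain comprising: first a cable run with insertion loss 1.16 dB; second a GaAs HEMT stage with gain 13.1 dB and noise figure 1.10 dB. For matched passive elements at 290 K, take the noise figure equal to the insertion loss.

2.26 dB

Convert to linear (a loss of L dB is a gain of −L dB): F_i = 10^(NF_i/10), G_i = 10^(G_i,dB/10)
  Stage 1: F_1 = 10^(1.16/10) = 1.306, G_1 = 10^(−1.16/10) = 0.7656
  Stage 2: F_2 = 10^(1.10/10) = 1.288, G_2 = 10^(13.1/10) = 20.42
Friis cascade:
  F = 1.306 + (1.288 − 1)/0.7656 = 1.683
NF = 10 log₁₀(1.683) = 2.26 dB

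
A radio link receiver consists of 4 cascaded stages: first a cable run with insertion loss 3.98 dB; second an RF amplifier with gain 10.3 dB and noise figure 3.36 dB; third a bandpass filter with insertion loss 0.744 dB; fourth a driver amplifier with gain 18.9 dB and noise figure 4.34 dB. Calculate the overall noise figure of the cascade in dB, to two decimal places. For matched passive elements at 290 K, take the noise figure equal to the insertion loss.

7.74 dB

Convert to linear (a loss of L dB is a gain of −L dB): F_i = 10^(NF_i/10), G_i = 10^(G_i,dB/10)
  Stage 1: F_1 = 10^(3.98/10) = 2.500, G_1 = 10^(−3.98/10) = 0.3999
  Stage 2: F_2 = 10^(3.36/10) = 2.168, G_2 = 10^(10.3/10) = 10.72
  Stage 3: F_3 = 10^(0.744/10) = 1.187, G_3 = 10^(−0.744/10) = 0.8426
  Stage 4: F_4 = 10^(4.34/10) = 2.716, G_4 = 10^(18.9/10) = 77.62
Friis cascade:
  F = 2.500 + (2.168 − 1)/0.3999 + (1.187 − 1)/4.285 + (2.716 − 1)/3.611 = 5.939
NF = 10 log₁₀(5.939) = 7.74 dB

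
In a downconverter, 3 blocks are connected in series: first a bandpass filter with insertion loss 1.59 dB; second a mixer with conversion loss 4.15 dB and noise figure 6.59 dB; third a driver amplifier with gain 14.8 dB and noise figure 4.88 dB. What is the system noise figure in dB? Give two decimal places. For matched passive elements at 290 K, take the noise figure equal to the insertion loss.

Convert to linear (a loss of L dB is a gain of −L dB): F_i = 10^(NF_i/10), G_i = 10^(G_i,dB/10)
  Stage 1: F_1 = 10^(1.59/10) = 1.442, G_1 = 10^(−1.59/10) = 0.6934
  Stage 2: F_2 = 10^(6.59/10) = 4.560, G_2 = 10^(−4.15/10) = 0.3846
  Stage 3: F_3 = 10^(4.88/10) = 3.076, G_3 = 10^(14.8/10) = 30.20
Friis cascade:
  F = 1.442 + (4.560 − 1)/0.6934 + (3.076 − 1)/0.2667 = 14.36
NF = 10 log₁₀(14.36) = 11.57 dB

11.57 dB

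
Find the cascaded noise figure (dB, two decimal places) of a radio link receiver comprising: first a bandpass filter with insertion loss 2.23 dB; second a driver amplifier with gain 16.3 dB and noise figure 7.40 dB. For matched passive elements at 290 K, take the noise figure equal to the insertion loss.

9.63 dB

Convert to linear (a loss of L dB is a gain of −L dB): F_i = 10^(NF_i/10), G_i = 10^(G_i,dB/10)
  Stage 1: F_1 = 10^(2.23/10) = 1.671, G_1 = 10^(−2.23/10) = 0.5984
  Stage 2: F_2 = 10^(7.40/10) = 5.495, G_2 = 10^(16.3/10) = 42.66
Friis cascade:
  F = 1.671 + (5.495 − 1)/0.5984 = 9.183
NF = 10 log₁₀(9.183) = 9.63 dB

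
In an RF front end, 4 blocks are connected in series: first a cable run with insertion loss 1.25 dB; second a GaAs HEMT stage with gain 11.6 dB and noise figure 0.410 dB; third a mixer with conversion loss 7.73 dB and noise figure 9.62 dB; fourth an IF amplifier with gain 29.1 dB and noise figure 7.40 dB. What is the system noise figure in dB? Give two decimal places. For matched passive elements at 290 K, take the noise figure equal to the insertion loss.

Convert to linear (a loss of L dB is a gain of −L dB): F_i = 10^(NF_i/10), G_i = 10^(G_i,dB/10)
  Stage 1: F_1 = 10^(1.25/10) = 1.334, G_1 = 10^(−1.25/10) = 0.7499
  Stage 2: F_2 = 10^(0.410/10) = 1.099, G_2 = 10^(11.6/10) = 14.45
  Stage 3: F_3 = 10^(9.62/10) = 9.162, G_3 = 10^(−7.73/10) = 0.1687
  Stage 4: F_4 = 10^(7.40/10) = 5.495, G_4 = 10^(29.1/10) = 812.8
Friis cascade:
  F = 1.334 + (1.099 − 1)/0.7499 + (9.162 − 1)/10.84 + (5.495 − 1)/1.828 = 4.678
NF = 10 log₁₀(4.678) = 6.70 dB

6.70 dB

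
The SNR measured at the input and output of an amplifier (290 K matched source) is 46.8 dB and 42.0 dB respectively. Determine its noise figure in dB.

NF (dB) = SNR_in(dB) − SNR_out(dB) when the source is at T₀
NF = 46.8 − 42.0 = 4.8 dB

4.8 dB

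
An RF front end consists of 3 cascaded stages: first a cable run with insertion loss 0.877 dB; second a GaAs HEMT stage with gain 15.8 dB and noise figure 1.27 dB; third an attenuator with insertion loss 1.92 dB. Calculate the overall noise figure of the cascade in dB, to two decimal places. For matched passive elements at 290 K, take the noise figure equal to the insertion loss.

Convert to linear (a loss of L dB is a gain of −L dB): F_i = 10^(NF_i/10), G_i = 10^(G_i,dB/10)
  Stage 1: F_1 = 10^(0.877/10) = 1.224, G_1 = 10^(−0.877/10) = 0.8171
  Stage 2: F_2 = 10^(1.27/10) = 1.340, G_2 = 10^(15.8/10) = 38.02
  Stage 3: F_3 = 10^(1.92/10) = 1.556, G_3 = 10^(−1.92/10) = 0.6427
Friis cascade:
  F = 1.224 + (1.340 − 1)/0.8171 + (1.556 − 1)/31.07 = 1.657
NF = 10 log₁₀(1.657) = 2.19 dB

2.19 dB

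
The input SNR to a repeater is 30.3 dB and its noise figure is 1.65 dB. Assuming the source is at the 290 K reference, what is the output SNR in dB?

28.65 dB

By definition F = SNR_in/SNR_out, so in dB: SNR_out = SNR_in − NF
SNR_out = 30.3 − 1.65 = 28.65 dB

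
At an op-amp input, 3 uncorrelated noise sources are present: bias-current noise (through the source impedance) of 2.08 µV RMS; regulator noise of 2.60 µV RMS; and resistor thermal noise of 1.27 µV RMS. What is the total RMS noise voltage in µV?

3.56 µV

Uncorrelated sources add in power (mean-square): V_tot = √(ΣV_i²)
V_tot = √[(2.08×10⁻⁶)² + (2.60×10⁻⁶)² + (1.27×10⁻⁶)²] = 3.56×10⁻⁶ V = 3.56 µV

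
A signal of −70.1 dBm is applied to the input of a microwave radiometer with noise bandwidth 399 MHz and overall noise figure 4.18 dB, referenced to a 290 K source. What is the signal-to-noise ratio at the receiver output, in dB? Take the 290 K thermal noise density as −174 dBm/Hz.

Noise floor: N = −174 + 10 log₁₀(B) + NF
10 log₁₀(3.99×10⁸) = 86.01 dB
N = −174 + 86.01 + 4.18 = −83.81 dBm
SNR = P_sig − N = −70.1 − (−83.81) = 13.71 dB → 13.7 dB

13.7 dB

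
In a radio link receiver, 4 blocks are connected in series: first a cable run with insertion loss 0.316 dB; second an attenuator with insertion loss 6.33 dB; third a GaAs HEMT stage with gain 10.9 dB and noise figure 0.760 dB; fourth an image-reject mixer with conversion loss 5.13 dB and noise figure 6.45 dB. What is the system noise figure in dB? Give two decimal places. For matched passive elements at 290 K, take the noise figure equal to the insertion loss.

Convert to linear (a loss of L dB is a gain of −L dB): F_i = 10^(NF_i/10), G_i = 10^(G_i,dB/10)
  Stage 1: F_1 = 10^(0.316/10) = 1.075, G_1 = 10^(−0.316/10) = 0.9298
  Stage 2: F_2 = 10^(6.33/10) = 4.295, G_2 = 10^(−6.33/10) = 0.2328
  Stage 3: F_3 = 10^(0.760/10) = 1.191, G_3 = 10^(10.9/10) = 12.30
  Stage 4: F_4 = 10^(6.45/10) = 4.416, G_4 = 10^(−5.13/10) = 0.3069
Friis cascade:
  F = 1.075 + (4.295 − 1)/0.9298 + (1.191 − 1)/0.2165 + (4.416 − 1)/2.663 = 6.786
NF = 10 log₁₀(6.786) = 8.32 dB

8.32 dB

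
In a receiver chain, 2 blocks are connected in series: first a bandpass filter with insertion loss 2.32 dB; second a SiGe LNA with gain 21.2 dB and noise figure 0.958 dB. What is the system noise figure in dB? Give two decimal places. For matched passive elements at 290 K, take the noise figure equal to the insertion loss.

3.28 dB

Convert to linear (a loss of L dB is a gain of −L dB): F_i = 10^(NF_i/10), G_i = 10^(G_i,dB/10)
  Stage 1: F_1 = 10^(2.32/10) = 1.706, G_1 = 10^(−2.32/10) = 0.5861
  Stage 2: F_2 = 10^(0.958/10) = 1.247, G_2 = 10^(21.2/10) = 131.8
Friis cascade:
  F = 1.706 + (1.247 − 1)/0.5861 = 2.127
NF = 10 log₁₀(2.127) = 3.28 dB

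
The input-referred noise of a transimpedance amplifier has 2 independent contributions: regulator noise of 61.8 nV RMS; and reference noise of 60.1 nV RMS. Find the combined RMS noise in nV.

Uncorrelated sources add in power (mean-square): V_tot = √(ΣV_i²)
V_tot = √[(6.18×10⁻⁸)² + (6.01×10⁻⁸)²] = 8.62×10⁻⁸ V = 86.2 nV

86.2 nV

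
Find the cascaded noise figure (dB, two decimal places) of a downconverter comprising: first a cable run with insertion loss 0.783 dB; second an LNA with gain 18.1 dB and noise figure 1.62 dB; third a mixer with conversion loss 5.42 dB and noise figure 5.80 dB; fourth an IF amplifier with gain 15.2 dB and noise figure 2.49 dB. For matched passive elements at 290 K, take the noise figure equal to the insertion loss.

Convert to linear (a loss of L dB is a gain of −L dB): F_i = 10^(NF_i/10), G_i = 10^(G_i,dB/10)
  Stage 1: F_1 = 10^(0.783/10) = 1.198, G_1 = 10^(−0.783/10) = 0.8350
  Stage 2: F_2 = 10^(1.62/10) = 1.452, G_2 = 10^(18.1/10) = 64.57
  Stage 3: F_3 = 10^(5.80/10) = 3.802, G_3 = 10^(−5.42/10) = 0.2871
  Stage 4: F_4 = 10^(2.49/10) = 1.774, G_4 = 10^(15.2/10) = 33.11
Friis cascade:
  F = 1.198 + (1.452 − 1)/0.8350 + (3.802 − 1)/53.91 + (1.774 − 1)/15.48 = 1.841
NF = 10 log₁₀(1.841) = 2.65 dB

2.65 dB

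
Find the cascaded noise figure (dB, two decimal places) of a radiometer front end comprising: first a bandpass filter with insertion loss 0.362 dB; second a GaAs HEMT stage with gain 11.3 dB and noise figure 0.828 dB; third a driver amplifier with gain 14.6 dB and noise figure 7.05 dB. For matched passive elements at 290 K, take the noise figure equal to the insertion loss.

2.16 dB

Convert to linear (a loss of L dB is a gain of −L dB): F_i = 10^(NF_i/10), G_i = 10^(G_i,dB/10)
  Stage 1: F_1 = 10^(0.362/10) = 1.087, G_1 = 10^(−0.362/10) = 0.9200
  Stage 2: F_2 = 10^(0.828/10) = 1.210, G_2 = 10^(11.3/10) = 13.49
  Stage 3: F_3 = 10^(7.05/10) = 5.070, G_3 = 10^(14.6/10) = 28.84
Friis cascade:
  F = 1.087 + (1.210 − 1)/0.9200 + (5.070 − 1)/12.41 = 1.643
NF = 10 log₁₀(1.643) = 2.16 dB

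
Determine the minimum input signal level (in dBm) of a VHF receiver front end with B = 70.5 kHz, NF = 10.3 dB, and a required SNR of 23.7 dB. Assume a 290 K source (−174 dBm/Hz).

−91.5 dBm

Sensitivity = −174 + 10 log₁₀(B) + NF + SNR_min
= −174 + 48.48 + 10.3 + 23.7
= −91.52 dBm → −91.5 dBm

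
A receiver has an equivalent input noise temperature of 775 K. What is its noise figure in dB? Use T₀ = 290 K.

F = 1 + T_e/T₀ = 1 + 775/290 = 3.67241
NF = 10 log₁₀(3.67241) = 5.65 dB

5.65 dB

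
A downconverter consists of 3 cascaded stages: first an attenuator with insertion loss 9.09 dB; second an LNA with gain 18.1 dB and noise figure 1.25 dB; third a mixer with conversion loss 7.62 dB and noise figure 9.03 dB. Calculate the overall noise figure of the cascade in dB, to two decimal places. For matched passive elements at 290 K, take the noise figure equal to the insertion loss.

Convert to linear (a loss of L dB is a gain of −L dB): F_i = 10^(NF_i/10), G_i = 10^(G_i,dB/10)
  Stage 1: F_1 = 10^(9.09/10) = 8.110, G_1 = 10^(−9.09/10) = 0.1233
  Stage 2: F_2 = 10^(1.25/10) = 1.334, G_2 = 10^(18.1/10) = 64.57
  Stage 3: F_3 = 10^(9.03/10) = 7.998, G_3 = 10^(−7.62/10) = 0.1730
Friis cascade:
  F = 8.110 + (1.334 − 1)/0.1233 + (7.998 − 1)/7.962 = 11.69
NF = 10 log₁₀(11.69) = 10.68 dB

10.68 dB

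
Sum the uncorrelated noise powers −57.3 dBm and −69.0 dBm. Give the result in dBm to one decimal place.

−57.0 dBm

Convert to linear, add, convert back:
P₁ = 1.86×10⁻⁹ W, P₂ = 1.26×10⁻¹⁰ W
P_tot = 1.99×10⁻⁹ W → 10 log₁₀(P_tot / 10⁻³) = −57.0 dBm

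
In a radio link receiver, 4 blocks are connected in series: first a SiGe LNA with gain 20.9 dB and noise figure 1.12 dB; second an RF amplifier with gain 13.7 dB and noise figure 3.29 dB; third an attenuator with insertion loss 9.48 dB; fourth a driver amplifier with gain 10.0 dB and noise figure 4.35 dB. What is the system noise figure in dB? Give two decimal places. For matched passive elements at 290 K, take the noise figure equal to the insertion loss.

Convert to linear (a loss of L dB is a gain of −L dB): F_i = 10^(NF_i/10), G_i = 10^(G_i,dB/10)
  Stage 1: F_1 = 10^(1.12/10) = 1.294, G_1 = 10^(20.9/10) = 123.0
  Stage 2: F_2 = 10^(3.29/10) = 2.133, G_2 = 10^(13.7/10) = 23.44
  Stage 3: F_3 = 10^(9.48/10) = 8.872, G_3 = 10^(−9.48/10) = 0.1127
  Stage 4: F_4 = 10^(4.35/10) = 2.723, G_4 = 10^(10.0/10) = 10.00
Friis cascade:
  F = 1.294 + (2.133 − 1)/123.0 + (8.872 − 1)/2884 + (2.723 − 1)/325.1 = 1.311
NF = 10 log₁₀(1.311) = 1.18 dB

1.18 dB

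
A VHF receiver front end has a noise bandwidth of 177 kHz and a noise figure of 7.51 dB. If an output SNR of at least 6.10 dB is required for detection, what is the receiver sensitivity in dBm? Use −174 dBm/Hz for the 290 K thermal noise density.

−107.9 dBm

Sensitivity = −174 + 10 log₁₀(B) + NF + SNR_min
= −174 + 52.48 + 7.51 + 6.10
= −107.91 dBm → −107.9 dBm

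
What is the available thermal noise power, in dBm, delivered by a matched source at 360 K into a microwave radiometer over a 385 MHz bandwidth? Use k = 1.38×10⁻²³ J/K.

P_n = kTB = 1.38×10⁻²³ × 360 × 3.85×10⁸ = 1.91×10⁻¹² W
In dBm: 10 log₁₀(1.91×10⁻¹² / 10⁻³) = −87.2 dBm

−87.2 dBm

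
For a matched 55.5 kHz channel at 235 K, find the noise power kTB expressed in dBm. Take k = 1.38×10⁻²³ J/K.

−127.4 dBm

P_n = kTB = 1.38×10⁻²³ × 235 × 5.55×10⁴ = 1.80×10⁻¹⁶ W
In dBm: 10 log₁₀(1.80×10⁻¹⁶ / 10⁻³) = −127.4 dBm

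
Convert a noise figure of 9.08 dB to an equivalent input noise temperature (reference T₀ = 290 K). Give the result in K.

F = 10^(9.08/10) = 8.09096
T_e = (F − 1)·T₀ = (8.09096 − 1) × 290 = 2056 K

2056 K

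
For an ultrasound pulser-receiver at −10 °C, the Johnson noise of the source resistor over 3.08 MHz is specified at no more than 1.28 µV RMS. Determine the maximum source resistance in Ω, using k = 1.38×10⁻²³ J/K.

T = −10 °C + 273.15 = 263.15 K
Johnson–Nyquist: V_n = √(4kTRB) ⇒ R = V_n² / (4kTB)
4kTB = 4 × 1.38×10⁻²³ × 263.15 × 3.08×10⁶ = 4.47×10⁻¹⁴
R = (1.28×10⁻⁶)² / 4.47×10⁻¹⁴ = 3.66×10¹ Ω = 36.6 Ω

36.6 Ω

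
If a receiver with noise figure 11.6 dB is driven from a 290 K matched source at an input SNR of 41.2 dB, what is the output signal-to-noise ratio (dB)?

29.6 dB

By definition F = SNR_in/SNR_out, so in dB: SNR_out = SNR_in − NF
SNR_out = 41.2 − 11.6 = 29.6 dB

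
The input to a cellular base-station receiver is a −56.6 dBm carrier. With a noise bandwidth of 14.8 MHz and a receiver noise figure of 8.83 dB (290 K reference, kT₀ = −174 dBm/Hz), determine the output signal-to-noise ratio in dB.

Noise floor: N = −174 + 10 log₁₀(B) + NF
10 log₁₀(1.48×10⁷) = 71.7 dB
N = −174 + 71.7 + 8.83 = −93.47 dBm
SNR = P_sig − N = −56.6 − (−93.47) = 36.87 dB → 36.9 dB

36.9 dB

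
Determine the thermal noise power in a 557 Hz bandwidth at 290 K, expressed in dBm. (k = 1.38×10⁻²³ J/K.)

−146.5 dBm

P_n = kTB = 1.38×10⁻²³ × 290 × 5.57×10² = 2.23×10⁻¹⁸ W
In dBm: 10 log₁₀(2.23×10⁻¹⁸ / 10⁻³) = −146.5 dBm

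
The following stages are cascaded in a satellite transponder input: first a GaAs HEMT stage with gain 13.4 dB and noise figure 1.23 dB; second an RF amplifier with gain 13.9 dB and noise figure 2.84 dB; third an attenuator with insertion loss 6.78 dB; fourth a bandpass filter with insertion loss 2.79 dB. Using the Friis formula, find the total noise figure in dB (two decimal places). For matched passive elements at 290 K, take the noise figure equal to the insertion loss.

1.41 dB

Convert to linear (a loss of L dB is a gain of −L dB): F_i = 10^(NF_i/10), G_i = 10^(G_i,dB/10)
  Stage 1: F_1 = 10^(1.23/10) = 1.327, G_1 = 10^(13.4/10) = 21.88
  Stage 2: F_2 = 10^(2.84/10) = 1.923, G_2 = 10^(13.9/10) = 24.55
  Stage 3: F_3 = 10^(6.78/10) = 4.764, G_3 = 10^(−6.78/10) = 0.2099
  Stage 4: F_4 = 10^(2.79/10) = 1.901, G_4 = 10^(−2.79/10) = 0.5260
Friis cascade:
  F = 1.327 + (1.923 − 1)/21.88 + (4.764 − 1)/537.0 + (1.901 − 1)/112.7 = 1.385
NF = 10 log₁₀(1.385) = 1.41 dB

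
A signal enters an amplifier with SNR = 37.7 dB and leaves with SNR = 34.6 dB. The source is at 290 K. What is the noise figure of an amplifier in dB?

NF (dB) = SNR_in(dB) − SNR_out(dB) when the source is at T₀
NF = 37.7 − 34.6 = 3.1 dB

3.1 dB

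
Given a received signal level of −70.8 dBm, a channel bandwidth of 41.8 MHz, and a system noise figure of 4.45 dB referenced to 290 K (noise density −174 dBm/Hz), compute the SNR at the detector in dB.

22.5 dB

Noise floor: N = −174 + 10 log₁₀(B) + NF
10 log₁₀(4.18×10⁷) = 76.21 dB
N = −174 + 76.21 + 4.45 = −93.34 dBm
SNR = P_sig − N = −70.8 − (−93.34) = 22.54 dB → 22.5 dB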